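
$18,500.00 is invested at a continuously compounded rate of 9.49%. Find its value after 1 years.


Formula: FV = P * e^(r*t)
Exponent: r*t = 0.0949 * 1 = 0.0949
e^(0.0949) = 1.099549
FV = $18,500.00 * 1.099549 = $20,341.65

$20,341.65


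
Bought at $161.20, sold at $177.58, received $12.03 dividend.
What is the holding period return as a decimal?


Formula: HPR = (P1 - P0 + D) / P0
Gain: $177.58 - $161.20 + $12.03 = $28.41
HPR = $28.41 / $161.20 = 0.1762

0.1762


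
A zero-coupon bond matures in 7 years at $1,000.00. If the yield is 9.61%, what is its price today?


Formula: Price = FV / (1 + r)^n
Substituting: Price = $1,000.00 / (1 + 0.0961)^7
Discount factor: (1.0961)^7 = 1.900865
Price = $1,000.00 / 1.900865 = $526.08

$526.08


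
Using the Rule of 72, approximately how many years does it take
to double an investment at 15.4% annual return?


Formula: Years ≈ 72 / r
Substituting: Years ≈ 72 / 15.4
Years ≈ 4.7

4.7 years


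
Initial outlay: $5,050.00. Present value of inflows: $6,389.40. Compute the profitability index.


Formula: PI = PV(cash flows) / initial investment
Substituting: PI = $6,389.40 / $5,050.00
PI = 1.2652

1.2652


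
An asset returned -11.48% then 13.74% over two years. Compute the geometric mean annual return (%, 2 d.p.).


Formula: Geometric mean = ((1+r1)*(1+r2))^(1/2) - 1
Product: (1 + -0.1148) * (1 + 0.1374) = 0.8852 * 1.1374 = 1.006826
Square root: 1.006826^0.5 = 1.003407
Geometric mean = 1.003407 - 1 = 0.003407
As percentage: 0.34%

0.34%


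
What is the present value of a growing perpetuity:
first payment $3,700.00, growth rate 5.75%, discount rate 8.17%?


Formula: PV = C / (r - g)
Spread: r - g = 0.0817 - 0.0575 = 0.0242
Substituting: PV = $3,700.00 / 0.0242
PV = $152,892.56

$152,892.56


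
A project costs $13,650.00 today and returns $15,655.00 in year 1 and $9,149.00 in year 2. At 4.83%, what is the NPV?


Formula: NPV = C0 + C1/(1+r) + C2/(1+r)^2
Discount C1: $15,655.00 / (1 + 0.0483) = $14,933.70
Discount C2: $9,149.00 / (1 + 0.0483)^2 = $8,325.35
NPV = -$13,650.00 + $14,933.70 + $8,325.35 = $9,609.05

$9,609.05


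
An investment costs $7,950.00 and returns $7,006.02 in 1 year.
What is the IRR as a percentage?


Formula: IRR = C1/C0 - 1
Substituting: IRR = $7,006.02 / $7,950.00 - 1
Ratio: 0.88126 - 1 = -0.11874
IRR = -11.874%

-11.874%


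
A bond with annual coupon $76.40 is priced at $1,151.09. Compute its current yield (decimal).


Formula: Current yield = annual coupon / price
Substituting: CY = $76.40 / $1,151.09
CY = 0.066372

0.066372


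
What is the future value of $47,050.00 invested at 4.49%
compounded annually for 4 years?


Formula: FV = P * (1 + r)^n
Substituting: FV = $47,050.00 * (1 + 0.0449)^4
Growth factor: (1.0449)^4 = 1.192062
FV = $47,050.00 * 1.192062 = $56,086.53

$56,086.53


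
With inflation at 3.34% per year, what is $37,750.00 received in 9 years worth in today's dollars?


Formula: Real value = nominal / (1 + inflation)^years
Price level: (1 + 0.0334)^9 = 1.344052
Real value = $37,750.00 / 1.344052 = $28,086.71

$28,086.71


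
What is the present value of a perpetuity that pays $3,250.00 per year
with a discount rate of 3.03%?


Formula: PV = C / r
Substituting: PV = $3,250.00 / 0.0303
PV = $107,260.73

$107,260.73


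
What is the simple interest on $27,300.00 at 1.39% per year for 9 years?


Formula: I = P * r * t
Substituting: I = $27,300.00 * 0.0139 * 9
Step: I = $27,300.00 * 0.1251
I = $3,415.23

$3,415.23


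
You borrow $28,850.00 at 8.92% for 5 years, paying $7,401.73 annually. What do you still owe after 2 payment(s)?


Formula: Balance = PV*(1+r)^k - PMT*((1+r)^k - 1)/r
Growth: (1 + 0.0892)^2 = 1.186357
Accumulated factor: ((1+r)^k - 1)/r = 2.0892
Balance = $28,850.00 * 1.186357 - $7,401.73 * 2.0892
Balance = $18,762.69

$18,762.69


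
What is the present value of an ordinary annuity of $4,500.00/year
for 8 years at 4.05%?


Formula: PV = PMT * (1 - (1+r)^(-n)) / r
Discount factor: (1 + 0.0405)^(-8) = 0.727886
Bracket: 1 - 0.727886 = 0.272114
PV = $4,500.00 * 0.272114 / 0.0405 = $30,234.90

$30,234.90


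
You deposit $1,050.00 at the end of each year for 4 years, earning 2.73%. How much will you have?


Formula: FV = PMT * ((1+r)^n - 1) / r
Growth factor: (1 + 0.0273)^4 = 1.113754
Numerator: 1.113754 - 1 = 0.113754
FV = $1,050.00 * 0.113754 / 0.0273 = $4,375.14

$4,375.14


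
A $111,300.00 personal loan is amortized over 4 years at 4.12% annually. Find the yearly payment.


Formula: PMT = PV * r / (1 - (1+r)^(-n))
Denominator: 1 - (1 + 0.0412)^(-4) = 0.14913
Numerator: $111,300.00 * 0.0412 = 4585.56
PMT = 4585.56 / 0.14913 = $30,748.80

$30,748.80


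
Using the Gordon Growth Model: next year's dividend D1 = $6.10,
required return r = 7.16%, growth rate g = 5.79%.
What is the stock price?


Formula: P = D1 / (r - g)
Spread: r - g = 0.0716 - 0.0579 = 0.0137
Substituting: P = $6.10 / 0.0137
P = $445.26

$445.26


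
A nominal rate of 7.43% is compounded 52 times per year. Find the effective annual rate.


Formula: EAR = (1 + r/m)^m - 1
Period rate: r/m = 0.0743 / 52 = 0.001429
Compounding: (1 + 0.001429)^52 = 1.077073
EAR = 1.077073 - 1 = 0.077073

0.077073


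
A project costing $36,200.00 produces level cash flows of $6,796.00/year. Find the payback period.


Formula: Payback = investment / annual cash flow
Substituting: Payback = $36,200.00 / $6,796.00
Payback = 5.3267 years

5.3267 years


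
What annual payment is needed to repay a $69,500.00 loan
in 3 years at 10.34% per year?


Formula: PMT = PV * r / (1 - (1+r)^(-n))
Denominator: 1 - (1 + 0.1034)^(-3) = 0.255609
Numerator: $69,500.00 * 0.1034 = 7186.3
PMT = 7186.3 / 0.255609 = $28,114.41

$28,114.41


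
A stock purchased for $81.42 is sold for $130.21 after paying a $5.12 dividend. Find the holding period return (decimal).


Formula: HPR = (P1 - P0 + D) / P0
Gain: $130.21 - $81.42 + $5.12 = $53.91
HPR = $53.91 / $81.42 = 0.6621

0.6621


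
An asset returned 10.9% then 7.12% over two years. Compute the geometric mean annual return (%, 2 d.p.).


Formula: Geometric mean = ((1+r1)*(1+r2))^(1/2) - 1
Product: (1 + 0.109) * (1 + 0.0712) = 1.109 * 1.0712 = 1.187961
Square root: 1.187961^0.5 = 1.089936
Geometric mean = 1.089936 - 1 = 0.089936
As percentage: 8.99%

8.99%


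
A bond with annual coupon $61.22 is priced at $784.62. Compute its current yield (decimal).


Formula: Current yield = annual coupon / price
Substituting: CY = $61.22 / $784.62
CY = 0.078025

0.078025


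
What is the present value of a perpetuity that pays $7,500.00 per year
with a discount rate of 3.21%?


Formula: PV = C / r
Substituting: PV = $7,500.00 / 0.0321
PV = $233,644.86

$233,644.86


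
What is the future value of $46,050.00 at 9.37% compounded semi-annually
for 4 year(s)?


Formula: FV = P * (1 + r/m)^(m*t)
Period rate: r/m = 0.0937 / 2 = 0.04685
Total periods: m*t = 2 * 4 = 8
Growth factor: (1 + 0.04685)^8 = 1.442367
FV = $46,050.00 * 1.442367 = $66,420.98

$66,420.98


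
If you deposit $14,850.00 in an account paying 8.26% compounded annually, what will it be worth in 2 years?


Formula: FV = P * (1 + r)^n
Substituting: FV = $14,850.00 * (1 + 0.0826)^2
Growth factor: (1.0826)^2 = 1.172023
FV = $14,850.00 * 1.172023 = $17,404.54

$17,404.54


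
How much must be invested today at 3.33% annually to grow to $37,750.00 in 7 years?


Formula: PV = FV / (1 + r)^n
Substituting: PV = $37,750.00 / (1 + 0.0333)^7
Discount factor: (1.0333)^7 = 1.257723
PV = $37,750.00 / 1.257723 = $30,014.56

$30,014.56


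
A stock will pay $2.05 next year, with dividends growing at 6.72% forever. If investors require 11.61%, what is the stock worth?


Formula: P = D1 / (r - g)
Spread: r - g = 0.1161 - 0.0672 = 0.0489
Substituting: P = $2.05 / 0.0489
P = $41.92

$41.92


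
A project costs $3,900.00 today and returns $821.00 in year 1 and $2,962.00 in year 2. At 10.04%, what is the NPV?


Formula: NPV = C0 + C1/(1+r) + C2/(1+r)^2
Discount C1: $821.00 / (1 + 0.1004) = $746.09
Discount C2: $2,962.00 / (1 + 0.1004)^2 = $2,446.15
NPV = -$3,900.00 + $746.09 + $2,446.15 = -$707.75

-$707.75


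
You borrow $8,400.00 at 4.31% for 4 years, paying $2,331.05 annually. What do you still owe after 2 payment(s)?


Formula: Balance = PV*(1+r)^k - PMT*((1+r)^k - 1)/r
Growth: (1 + 0.0431)^2 = 1.088058
Accumulated factor: ((1+r)^k - 1)/r = 2.0431
Balance = $8,400.00 * 1.088058 - $2,331.05 * 2.0431
Balance = $4,377.12

$4,377.12


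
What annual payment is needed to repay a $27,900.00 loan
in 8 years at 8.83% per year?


Formula: PMT = PV * r / (1 - (1+r)^(-n))
Denominator: 1 - (1 + 0.0883)^(-8) = 0.491828
Numerator: $27,900.00 * 0.0883 = 2463.57
PMT = 2463.57 / 0.491828 = $5,009.01

$5,009.01


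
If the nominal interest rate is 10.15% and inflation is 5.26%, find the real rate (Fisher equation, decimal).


Formula: (1 + r_real) = (1 + r_nom) / (1 + inflation)
Substituting: (1 + r_real) = 1.1015 / 1.0526
(1 + r_real) = 1.046456
r_real = 1.046456 - 1 = 0.046456

0.046456


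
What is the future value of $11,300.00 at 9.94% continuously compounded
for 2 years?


Formula: FV = P * e^(r*t)
Exponent: r*t = 0.0994 * 2 = 0.1988
e^(0.1988) = 1.219938
FV = $11,300.00 * 1.219938 = $13,785.30

$13,785.30


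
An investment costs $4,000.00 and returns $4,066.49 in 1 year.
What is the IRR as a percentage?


Formula: IRR = C1/C0 - 1
Substituting: IRR = $4,066.49 / $4,000.00 - 1
Ratio: 1.016622 - 1 = 0.016622
IRR = 1.6622%

1.6622%


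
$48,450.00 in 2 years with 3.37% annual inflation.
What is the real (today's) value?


Formula: Real value = nominal / (1 + inflation)^years
Price level: (1 + 0.0337)^2 = 1.068536
Real value = $48,450.00 / 1.068536 = $45,342.43

$45,342.43


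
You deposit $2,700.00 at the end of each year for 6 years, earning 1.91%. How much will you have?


Formula: FV = PMT * ((1+r)^n - 1) / r
Growth factor: (1 + 0.0191)^6 = 1.120214
Numerator: 1.120214 - 1 = 0.120214
FV = $2,700.00 * 0.120214 / 0.0191 = $16,993.53

$16,993.53


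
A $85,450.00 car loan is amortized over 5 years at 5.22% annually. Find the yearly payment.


Formula: PMT = PV * r / (1 - (1+r)^(-n))
Denominator: 1 - (1 + 0.0522)^(-5) = 0.224631
Numerator: $85,450.00 * 0.0522 = 4460.49
PMT = 4460.49 / 0.224631 = $19,856.98

$19,856.98


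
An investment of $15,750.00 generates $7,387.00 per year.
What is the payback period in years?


Formula: Payback = investment / annual cash flow
Substituting: Payback = $15,750.00 / $7,387.00
Payback = 2.1321 years

2.1321 years


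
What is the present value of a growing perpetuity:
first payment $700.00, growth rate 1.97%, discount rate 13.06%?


Formula: PV = C / (r - g)
Spread: r - g = 0.1306 - 0.0197 = 0.1109
Substituting: PV = $700.00 / 0.1109
PV = $6,311.99

$6,311.99


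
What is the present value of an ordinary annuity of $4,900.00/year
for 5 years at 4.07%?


Formula: PV = PMT * (1 - (1+r)^(-n)) / r
Discount factor: (1 + 0.0407)^(-5) = 0.819167
Bracket: 1 - 0.819167 = 0.180833
PV = $4,900.00 * 0.180833 / 0.0407 = $21,771.10

$21,771.10


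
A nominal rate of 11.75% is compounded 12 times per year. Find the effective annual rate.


Formula: EAR = (1 + r/m)^m - 1
Period rate: r/m = 0.1175 / 12 = 0.009792
Compounding: (1 + 0.009792)^12 = 1.124039
EAR = 1.124039 - 1 = 0.124039

0.124039


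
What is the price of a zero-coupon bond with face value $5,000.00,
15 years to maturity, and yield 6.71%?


Formula: Price = FV / (1 + r)^n
Substituting: Price = $5,000.00 / (1 + 0.0671)^15
Discount factor: (1.0671)^15 = 2.648969
Price = $5,000.00 / 2.648969 = $1,887.53

$1,887.53


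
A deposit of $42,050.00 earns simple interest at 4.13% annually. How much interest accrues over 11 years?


Formula: I = P * r * t
Substituting: I = $42,050.00 * 0.0413 * 11
Step: I = $42,050.00 * 0.4543
I = $19,103.32

$19,103.32


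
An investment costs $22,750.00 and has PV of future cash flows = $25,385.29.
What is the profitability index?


Formula: PI = PV(cash flows) / initial investment
Substituting: PI = $25,385.29 / $22,750.00
PI = 1.1158

1.1158


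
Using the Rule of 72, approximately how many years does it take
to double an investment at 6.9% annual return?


Formula: Years ≈ 72 / r
Substituting: Years ≈ 72 / 6.9
Years ≈ 10.4

10.4 years


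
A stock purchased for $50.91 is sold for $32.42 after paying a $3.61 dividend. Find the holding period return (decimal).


Formula: HPR = (P1 - P0 + D) / P0
Gain: $32.42 - $50.91 + $3.61 = -$14.88
HPR = -$14.88 / $50.91 = -0.2923

-0.2923


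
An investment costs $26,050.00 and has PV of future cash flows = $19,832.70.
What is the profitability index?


Formula: PI = PV(cash flows) / initial investment
Substituting: PI = $19,832.70 / $26,050.00
PI = 0.7613

0.7613


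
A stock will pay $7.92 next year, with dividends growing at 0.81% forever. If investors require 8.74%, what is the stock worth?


Formula: P = D1 / (r - g)
Spread: r - g = 0.0874 - 0.0081 = 0.0793
Substituting: P = $7.92 / 0.0793
P = $99.87

$99.87


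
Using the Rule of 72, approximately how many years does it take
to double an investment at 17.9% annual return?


Formula: Years ≈ 72 / r
Substituting: Years ≈ 72 / 17.9
Years ≈ 4.0

4.0 years


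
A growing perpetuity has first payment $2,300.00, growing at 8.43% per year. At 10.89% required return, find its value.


Formula: PV = C / (r - g)
Spread: r - g = 0.1089 - 0.0843 = 0.0246
Substituting: PV = $2,300.00 / 0.0246
PV = $93,495.93

$93,495.93


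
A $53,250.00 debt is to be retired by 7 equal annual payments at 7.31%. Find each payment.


Formula: PMT = PV * r / (1 - (1+r)^(-n))
Denominator: 1 - (1 + 0.0731)^(-7) = 0.389735
Numerator: $53,250.00 * 0.0731 = 3892.575
PMT = 3892.575 / 0.389735 = $9,987.75

$9,987.75


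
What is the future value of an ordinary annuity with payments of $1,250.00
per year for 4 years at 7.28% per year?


Formula: FV = PMT * ((1+r)^n - 1) / r
Growth factor: (1 + 0.0728)^4 = 1.32457
Numerator: 1.32457 - 1 = 0.32457
FV = $1,250.00 * 0.32457 / 0.0728 = $5,572.98

$5,572.98


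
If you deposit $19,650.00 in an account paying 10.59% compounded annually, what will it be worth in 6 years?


Formula: FV = P * (1 + r)^n
Substituting: FV = $19,650.00 * (1 + 0.1059)^6
Growth factor: (1.1059)^6 = 1.829343
FV = $19,650.00 * 1.829343 = $35,946.59

$35,946.59


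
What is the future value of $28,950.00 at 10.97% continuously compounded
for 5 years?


Formula: FV = P * e^(r*t)
Exponent: r*t = 0.1097 * 5 = 0.5485
e^(0.5485) = 1.730655
FV = $28,950.00 * 1.730655 = $50,102.46

$50,102.46


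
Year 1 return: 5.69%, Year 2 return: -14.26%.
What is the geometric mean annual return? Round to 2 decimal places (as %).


Formula: Geometric mean = ((1+r1)*(1+r2))^(1/2) - 1
Product: (1 + 0.0569) * (1 + -0.1426) = 1.0569 * 0.8574 = 0.906186
Square root: 0.906186^0.5 = 0.951938
Geometric mean = 0.951938 - 1 = -0.048062
As percentage: -4.81%

-4.81%


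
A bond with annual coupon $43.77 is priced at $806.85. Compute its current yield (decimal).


Formula: Current yield = annual coupon / price
Substituting: CY = $43.77 / $806.85
CY = 0.054248

0.054248


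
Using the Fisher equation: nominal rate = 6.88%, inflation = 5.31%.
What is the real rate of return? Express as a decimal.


Formula: (1 + r_real) = (1 + r_nom) / (1 + inflation)
Substituting: (1 + r_real) = 1.0688 / 1.0531
(1 + r_real) = 1.014908
r_real = 1.014908 - 1 = 0.014908

0.014908


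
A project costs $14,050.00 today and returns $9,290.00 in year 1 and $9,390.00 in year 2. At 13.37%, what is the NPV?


Formula: NPV = C0 + C1/(1+r) + C2/(1+r)^2
Discount C1: $9,290.00 / (1 + 0.1337) = $8,194.41
Discount C2: $9,390.00 / (1 + 0.1337)^2 = $7,305.83
NPV = -$14,050.00 + $8,194.41 + $7,305.83 = $1,450.23

$1,450.23


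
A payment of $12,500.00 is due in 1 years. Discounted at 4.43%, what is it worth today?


Formula: PV = FV / (1 + r)^n
Substituting: PV = $12,500.00 / (1 + 0.0443)^1
Discount factor: (1.0443)^1 = 1.0443
PV = $12,500.00 / 1.0443 = $11,969.74

$11,969.74


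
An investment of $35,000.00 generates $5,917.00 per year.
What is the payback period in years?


Formula: Payback = investment / annual cash flow
Substituting: Payback = $35,000.00 / $5,917.00
Payback = 5.9152 years

5.9152 years


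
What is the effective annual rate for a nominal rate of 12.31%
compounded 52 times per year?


Formula: EAR = (1 + r/m)^m - 1
Period rate: r/m = 0.1231 / 52 = 0.002367
Compounding: (1 + 0.002367)^52 = 1.130833
EAR = 1.130833 - 1 = 0.130833

0.130833


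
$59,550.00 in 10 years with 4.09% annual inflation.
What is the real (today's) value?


Formula: Real value = nominal / (1 + inflation)^years
Price level: (1 + 0.0409)^10 = 1.493104
Real value = $59,550.00 / 1.493104 = $39,883.35

$39,883.35


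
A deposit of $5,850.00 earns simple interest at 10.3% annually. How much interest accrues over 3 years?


Formula: I = P * r * t
Substituting: I = $5,850.00 * 0.103 * 3
Step: I = $5,850.00 * 0.309
I = $1,807.65

$1,807.65


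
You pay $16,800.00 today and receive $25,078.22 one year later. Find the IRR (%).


Formula: IRR = C1/C0 - 1
Substituting: IRR = $25,078.22 / $16,800.00 - 1
Ratio: 1.492751 - 1 = 0.492751
IRR = 49.2751%

49.2751%


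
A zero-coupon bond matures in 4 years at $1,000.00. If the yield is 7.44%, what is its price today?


Formula: Price = FV / (1 + r)^n
Substituting: Price = $1,000.00 / (1 + 0.0744)^4
Discount factor: (1.0744)^4 = 1.33249
Price = $1,000.00 / 1.33249 = $750.47

$750.47


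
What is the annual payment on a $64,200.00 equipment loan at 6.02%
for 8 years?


Formula: PMT = PV * r / (1 - (1+r)^(-n))
Denominator: 1 - (1 + 0.0602)^(-8) = 0.373534
Numerator: $64,200.00 * 0.0602 = 3864.84
PMT = 3864.84 / 0.373534 = $10,346.69

$10,346.69


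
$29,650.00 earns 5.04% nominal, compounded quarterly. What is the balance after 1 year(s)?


Formula: FV = P * (1 + r/m)^(m*t)
Period rate: r/m = 0.0504 / 4 = 0.0126
Total periods: m*t = 4 * 1 = 4
Growth factor: (1 + 0.0126)^4 = 1.051361
FV = $29,650.00 * 1.051361 = $31,172.84

$31,172.84


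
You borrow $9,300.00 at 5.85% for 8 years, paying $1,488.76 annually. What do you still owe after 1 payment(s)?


Formula: Balance = PV*(1+r)^k - PMT*((1+r)^k - 1)/r
Growth: (1 + 0.0585)^1 = 1.0585
Accumulated factor: ((1+r)^k - 1)/r = 1.0
Balance = $9,300.00 * 1.0585 - $1,488.76 * 1.0
Balance = $8,355.29

$8,355.29


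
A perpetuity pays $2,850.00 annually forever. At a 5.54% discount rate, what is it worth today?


Formula: PV = C / r
Substituting: PV = $2,850.00 / 0.0554
PV = $51,444.04

$51,444.04


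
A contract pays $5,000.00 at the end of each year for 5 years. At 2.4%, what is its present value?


Formula: PV = PMT * (1 - (1+r)^(-n)) / r
Discount factor: (1 + 0.024)^(-5) = 0.888178
Bracket: 1 - 0.888178 = 0.111822
PV = $5,000.00 * 0.111822 / 0.024 = $23,296.16

$23,296.16


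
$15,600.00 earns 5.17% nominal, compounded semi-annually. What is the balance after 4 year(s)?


Formula: FV = P * (1 + r/m)^(m*t)
Period rate: r/m = 0.0517 / 2 = 0.02585
Total periods: m*t = 2 * 4 = 8
Growth factor: (1 + 0.02585)^8 = 1.226509
FV = $15,600.00 * 1.226509 = $19,133.55

$19,133.55


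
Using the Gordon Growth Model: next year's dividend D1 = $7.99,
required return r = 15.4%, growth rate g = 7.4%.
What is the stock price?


Formula: P = D1 / (r - g)
Spread: r - g = 0.154 - 0.074 = 0.08
Substituting: P = $7.99 / 0.08
P = $99.88

$99.88


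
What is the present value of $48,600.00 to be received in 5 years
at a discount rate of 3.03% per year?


Formula: PV = FV / (1 + r)^n
Substituting: PV = $48,600.00 / (1 + 0.0303)^5
Discount factor: (1.0303)^5 = 1.160963
PV = $48,600.00 / 1.160963 = $41,861.79

$41,861.79


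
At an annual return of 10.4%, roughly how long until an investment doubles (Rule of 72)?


Formula: Years ≈ 72 / r
Substituting: Years ≈ 72 / 10.4
Years ≈ 6.9

6.9 years


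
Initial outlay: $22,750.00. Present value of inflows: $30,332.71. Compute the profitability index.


Formula: PI = PV(cash flows) / initial investment
Substituting: PI = $30,332.71 / $22,750.00
PI = 1.3333

1.3333


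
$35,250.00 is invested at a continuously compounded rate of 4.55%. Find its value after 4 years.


Formula: FV = P * e^(r*t)
Exponent: r*t = 0.0455 * 4 = 0.182
e^(0.182) = 1.199614
FV = $35,250.00 * 1.199614 = $42,286.40

$42,286.40


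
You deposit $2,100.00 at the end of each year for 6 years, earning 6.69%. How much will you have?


Formula: FV = PMT * ((1+r)^n - 1) / r
Growth factor: (1 + 0.0669)^6 = 1.474831
Numerator: 1.474831 - 1 = 0.474831
FV = $2,100.00 * 0.474831 / 0.0669 = $14,905.01

$14,905.01


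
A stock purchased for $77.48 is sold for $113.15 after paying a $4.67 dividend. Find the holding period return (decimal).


Formula: HPR = (P1 - P0 + D) / P0
Gain: $113.15 - $77.48 + $4.67 = $40.34
HPR = $40.34 / $77.48 = 0.5207

0.5207


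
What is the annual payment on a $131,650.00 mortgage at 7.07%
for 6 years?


Formula: PMT = PV * r / (1 - (1+r)^(-n))
Denominator: 1 - (1 + 0.0707)^(-6) = 0.336267
Numerator: $131,650.00 * 0.0707 = 9307.655
PMT = 9307.655 / 0.336267 = $27,679.33

$27,679.33


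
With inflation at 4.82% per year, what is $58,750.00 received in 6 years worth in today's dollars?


Formula: Real value = nominal / (1 + inflation)^years
Price level: (1 + 0.0482)^6 = 1.326371
Real value = $58,750.00 / 1.326371 = $44,293.80

$44,293.80


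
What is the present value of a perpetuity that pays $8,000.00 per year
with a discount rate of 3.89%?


Formula: PV = C / r
Substituting: PV = $8,000.00 / 0.0389
PV = $205,655.53

$205,655.53


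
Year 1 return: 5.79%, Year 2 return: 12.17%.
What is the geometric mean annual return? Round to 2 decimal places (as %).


Formula: Geometric mean = ((1+r1)*(1+r2))^(1/2) - 1
Product: (1 + 0.0579) * (1 + 0.1217) = 1.0579 * 1.1217 = 1.186646
Square root: 1.186646^0.5 = 1.089333
Geometric mean = 1.089333 - 1 = 0.089333
As percentage: 8.93%

8.93%


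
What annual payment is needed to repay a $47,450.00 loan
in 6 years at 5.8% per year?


Formula: PMT = PV * r / (1 - (1+r)^(-n))
Denominator: 1 - (1 + 0.058)^(-6) = 0.287006
Numerator: $47,450.00 * 0.058 = 2752.1
PMT = 2752.1 / 0.287006 = $9,589.00

$9,589.00


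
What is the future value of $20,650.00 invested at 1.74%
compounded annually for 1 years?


Formula: FV = P * (1 + r)^n
Substituting: FV = $20,650.00 * (1 + 0.0174)^1
Growth factor: (1.0174)^1 = 1.0174
FV = $20,650.00 * 1.0174 = $21,009.31

$21,009.31


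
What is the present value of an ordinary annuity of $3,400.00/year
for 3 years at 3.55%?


Formula: PV = PMT * (1 - (1+r)^(-n)) / r
Discount factor: (1 + 0.0355)^(-3) = 0.900637
Bracket: 1 - 0.900637 = 0.099363
PV = $3,400.00 * 0.099363 / 0.0355 = $9,516.48

$9,516.48


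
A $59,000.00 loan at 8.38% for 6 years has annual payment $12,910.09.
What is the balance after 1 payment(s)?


Formula: Balance = PV*(1+r)^k - PMT*((1+r)^k - 1)/r
Growth: (1 + 0.0838)^1 = 1.0838
Accumulated factor: ((1+r)^k - 1)/r = 1.0
Balance = $59,000.00 * 1.0838 - $12,910.09 * 1.0
Balance = $51,034.11

$51,034.11


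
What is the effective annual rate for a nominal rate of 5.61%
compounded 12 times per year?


Formula: EAR = (1 + r/m)^m - 1
Period rate: r/m = 0.0561 / 12 = 0.004675
Compounding: (1 + 0.004675)^12 = 1.057565
EAR = 1.057565 - 1 = 0.057565

0.057565


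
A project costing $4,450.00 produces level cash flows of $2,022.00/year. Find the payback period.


Formula: Payback = investment / annual cash flow
Substituting: Payback = $4,450.00 / $2,022.00
Payback = 2.2008 years

2.2008 years


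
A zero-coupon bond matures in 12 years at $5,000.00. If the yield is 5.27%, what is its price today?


Formula: Price = FV / (1 + r)^n
Substituting: Price = $5,000.00 / (1 + 0.0527)^12
Discount factor: (1.0527)^12 = 1.852062
Price = $5,000.00 / 1.852062 = $2,699.69

$2,699.69


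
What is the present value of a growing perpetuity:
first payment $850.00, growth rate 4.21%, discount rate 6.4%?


Formula: PV = C / (r - g)
Spread: r - g = 0.064 - 0.0421 = 0.0219
Substituting: PV = $850.00 / 0.0219
PV = $38,812.79

$38,812.79


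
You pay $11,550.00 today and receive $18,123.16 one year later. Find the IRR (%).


Formula: IRR = C1/C0 - 1
Substituting: IRR = $18,123.16 / $11,550.00 - 1
Ratio: 1.569105 - 1 = 0.569105
IRR = 56.9105%

56.9105%


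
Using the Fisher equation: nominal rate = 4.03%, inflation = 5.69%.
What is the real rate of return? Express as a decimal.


Formula: (1 + r_real) = (1 + r_nom) / (1 + inflation)
Substituting: (1 + r_real) = 1.0403 / 1.0569
(1 + r_real) = 0.984294
r_real = 0.984294 - 1 = -0.015706

-0.015706


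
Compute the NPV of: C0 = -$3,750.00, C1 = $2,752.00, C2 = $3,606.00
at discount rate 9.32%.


Formula: NPV = C0 + C1/(1+r) + C2/(1+r)^2
Discount C1: $2,752.00 / (1 + 0.0932) = $2,517.38
Discount C2: $3,606.00 / (1 + 0.0932)^2 = $3,017.36
NPV = -$3,750.00 + $2,517.38 + $3,017.36 = $1,784.74

$1,784.74


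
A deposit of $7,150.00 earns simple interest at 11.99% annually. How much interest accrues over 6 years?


Formula: I = P * r * t
Substituting: I = $7,150.00 * 0.1199 * 6
Step: I = $7,150.00 * 0.7194
I = $5,143.71

$5,143.71


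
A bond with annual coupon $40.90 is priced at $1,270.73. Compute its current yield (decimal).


Formula: Current yield = annual coupon / price
Substituting: CY = $40.90 / $1,270.73
CY = 0.032186

0.032186


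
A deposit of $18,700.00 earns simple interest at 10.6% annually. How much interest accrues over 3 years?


Formula: I = P * r * t
Substituting: I = $18,700.00 * 0.106 * 3
Step: I = $18,700.00 * 0.318
I = $5,946.60

$5,946.60


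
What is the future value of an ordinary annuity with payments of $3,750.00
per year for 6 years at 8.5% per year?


Formula: FV = PMT * ((1+r)^n - 1) / r
Growth factor: (1 + 0.085)^6 = 1.631468
Numerator: 1.631468 - 1 = 0.631468
FV = $3,750.00 * 0.631468 / 0.085 = $27,858.86

$27,858.86


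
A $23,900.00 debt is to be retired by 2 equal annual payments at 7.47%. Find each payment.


Formula: PMT = PV * r / (1 - (1+r)^(-n))
Denominator: 1 - (1 + 0.0747)^(-2) = 0.134184
Numerator: $23,900.00 * 0.0747 = 1785.33
PMT = 1785.33 / 0.134184 = $13,305.07

$13,305.07


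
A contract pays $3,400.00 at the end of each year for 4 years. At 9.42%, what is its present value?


Formula: PV = PMT * (1 - (1+r)^(-n)) / r
Discount factor: (1 + 0.0942)^(-4) = 0.697611
Bracket: 1 - 0.697611 = 0.302389
PV = $3,400.00 * 0.302389 / 0.0942 = $10,914.26

$10,914.26


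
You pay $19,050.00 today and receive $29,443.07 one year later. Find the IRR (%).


Formula: IRR = C1/C0 - 1
Substituting: IRR = $29,443.07 / $19,050.00 - 1
Ratio: 1.545568 - 1 = 0.545568
IRR = 54.5568%

54.5568%


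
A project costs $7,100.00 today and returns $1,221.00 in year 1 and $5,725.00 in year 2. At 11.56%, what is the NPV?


Formula: NPV = C0 + C1/(1+r) + C2/(1+r)^2
Discount C1: $1,221.00 / (1 + 0.1156) = $1,094.48
Discount C2: $5,725.00 / (1 + 0.1156)^2 = $4,600.01
NPV = -$7,100.00 + $1,094.48 + $4,600.01 = -$1,405.51

-$1,405.51


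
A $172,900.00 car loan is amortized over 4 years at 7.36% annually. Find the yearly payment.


Formula: PMT = PV * r / (1 - (1+r)^(-n))
Denominator: 1 - (1 + 0.0736)^(-4) = 0.247286
Numerator: $172,900.00 * 0.0736 = 12725.44
PMT = 12725.44 / 0.247286 = $51,460.41

$51,460.41


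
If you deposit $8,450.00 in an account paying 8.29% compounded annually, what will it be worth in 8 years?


Formula: FV = P * (1 + r)^n
Substituting: FV = $8,450.00 * (1 + 0.0829)^8
Growth factor: (1.0829)^8 = 1.891067
FV = $8,450.00 * 1.891067 = $15,979.51

$15,979.51


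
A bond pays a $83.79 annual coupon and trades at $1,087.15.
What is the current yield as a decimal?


Formula: Current yield = annual coupon / price
Substituting: CY = $83.79 / $1,087.15
CY = 0.077073

0.077073


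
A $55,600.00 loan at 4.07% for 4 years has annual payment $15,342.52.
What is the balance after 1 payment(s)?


Formula: Balance = PV*(1+r)^k - PMT*((1+r)^k - 1)/r
Growth: (1 + 0.0407)^1 = 1.0407
Accumulated factor: ((1+r)^k - 1)/r = 1.0
Balance = $55,600.00 * 1.0407 - $15,342.52 * 1.0
Balance = $42,520.40

$42,520.40


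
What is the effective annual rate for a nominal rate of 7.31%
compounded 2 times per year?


Formula: EAR = (1 + r/m)^m - 1
Period rate: r/m = 0.0731 / 2 = 0.03655
Compounding: (1 + 0.03655)^2 = 1.074436
EAR = 1.074436 - 1 = 0.074436

0.074436


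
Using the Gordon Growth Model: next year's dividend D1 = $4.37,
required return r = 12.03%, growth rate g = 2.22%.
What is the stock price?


Formula: P = D1 / (r - g)
Spread: r - g = 0.1203 - 0.0222 = 0.0981
Substituting: P = $4.37 / 0.0981
P = $44.55

$44.55


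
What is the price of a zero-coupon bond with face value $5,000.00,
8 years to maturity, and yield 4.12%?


Formula: Price = FV / (1 + r)^n
Substituting: Price = $5,000.00 / (1 + 0.0412)^8
Discount factor: (1.0412)^8 = 1.381253
Price = $5,000.00 / 1.381253 = $3,619.90

$3,619.90


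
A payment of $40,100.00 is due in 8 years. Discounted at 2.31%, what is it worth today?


Formula: PV = FV / (1 + r)^n
Substituting: PV = $40,100.00 / (1 + 0.0231)^8
Discount factor: (1.0231)^8 = 1.200452
PV = $40,100.00 / 1.200452 = $33,404.09

$33,404.09


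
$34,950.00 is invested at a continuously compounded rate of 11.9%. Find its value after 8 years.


Formula: FV = P * e^(r*t)
Exponent: r*t = 0.119 * 8 = 0.952
e^(0.952) = 2.590886
FV = $34,950.00 * 2.590886 = $90,551.47

$90,551.47


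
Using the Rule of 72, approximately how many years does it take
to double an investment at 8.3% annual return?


Formula: Years ≈ 72 / r
Substituting: Years ≈ 72 / 8.3
Years ≈ 8.7

8.7 years


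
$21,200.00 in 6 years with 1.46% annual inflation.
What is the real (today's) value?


Formula: Real value = nominal / (1 + inflation)^years
Price level: (1 + 0.0146)^6 = 1.09086
Real value = $21,200.00 / 1.09086 = $19,434.20

$19,434.20


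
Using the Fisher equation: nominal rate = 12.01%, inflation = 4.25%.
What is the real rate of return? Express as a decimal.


Formula: (1 + r_real) = (1 + r_nom) / (1 + inflation)
Substituting: (1 + r_real) = 1.1201 / 1.0425
(1 + r_real) = 1.074436
r_real = 1.074436 - 1 = 0.074436

0.074436


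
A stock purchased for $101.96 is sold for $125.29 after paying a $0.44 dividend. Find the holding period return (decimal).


Formula: HPR = (P1 - P0 + D) / P0
Gain: $125.29 - $101.96 + $0.44 = $23.77
HPR = $23.77 / $101.96 = 0.2331

0.2331


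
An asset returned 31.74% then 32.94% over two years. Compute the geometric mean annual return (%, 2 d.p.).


Formula: Geometric mean = ((1+r1)*(1+r2))^(1/2) - 1
Product: (1 + 0.3174) * (1 + 0.3294) = 1.3174 * 1.3294 = 1.751352
Square root: 1.751352^0.5 = 1.323386
Geometric mean = 1.323386 - 1 = 0.323386
As percentage: 32.34%

32.34%


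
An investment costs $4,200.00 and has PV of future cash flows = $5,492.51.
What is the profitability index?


Formula: PI = PV(cash flows) / initial investment
Substituting: PI = $5,492.51 / $4,200.00
PI = 1.3077

1.3077


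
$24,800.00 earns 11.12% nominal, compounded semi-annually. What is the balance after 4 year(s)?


Formula: FV = P * (1 + r/m)^(m*t)
Period rate: r/m = 0.1112 / 2 = 0.0556
Total periods: m*t = 2 * 4 = 8
Growth factor: (1 + 0.0556)^8 = 1.541683
FV = $24,800.00 * 1.541683 = $38,233.74

$38,233.74


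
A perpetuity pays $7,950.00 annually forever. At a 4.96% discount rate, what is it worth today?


Formula: PV = C / r
Substituting: PV = $7,950.00 / 0.0496
PV = $160,282.26

$160,282.26


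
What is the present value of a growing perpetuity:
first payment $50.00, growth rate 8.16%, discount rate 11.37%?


Formula: PV = C / (r - g)
Spread: r - g = 0.1137 - 0.0816 = 0.0321
Substituting: PV = $50.00 / 0.0321
PV = $1,557.63

$1,557.63


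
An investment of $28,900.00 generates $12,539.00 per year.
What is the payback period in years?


Formula: Payback = investment / annual cash flow
Substituting: Payback = $28,900.00 / $12,539.00
Payback = 2.3048 years

2.3048 years


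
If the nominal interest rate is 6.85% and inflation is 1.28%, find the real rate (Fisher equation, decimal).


Formula: (1 + r_real) = (1 + r_nom) / (1 + inflation)
Substituting: (1 + r_real) = 1.0685 / 1.0128
(1 + r_real) = 1.054996
r_real = 1.054996 - 1 = 0.054996

0.054996


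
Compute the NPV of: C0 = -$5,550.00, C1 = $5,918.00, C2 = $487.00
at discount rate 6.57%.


Formula: NPV = C0 + C1/(1+r) + C2/(1+r)^2
Discount C1: $5,918.00 / (1 + 0.0657) = $5,553.16
Discount C2: $487.00 / (1 + 0.0657)^2 = $428.80
NPV = -$5,550.00 + $5,553.16 + $428.80 = $431.96

$431.96


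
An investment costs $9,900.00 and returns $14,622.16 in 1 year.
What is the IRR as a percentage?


Formula: IRR = C1/C0 - 1
Substituting: IRR = $14,622.16 / $9,900.00 - 1
Ratio: 1.476986 - 1 = 0.476986
IRR = 47.6986%

47.6986%


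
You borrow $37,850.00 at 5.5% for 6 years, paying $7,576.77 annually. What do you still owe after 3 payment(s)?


Formula: Balance = PV*(1+r)^k - PMT*((1+r)^k - 1)/r
Growth: (1 + 0.055)^3 = 1.174241
Accumulated factor: ((1+r)^k - 1)/r = 3.168025
Balance = $37,850.00 * 1.174241 - $7,576.77 * 3.168025
Balance = $20,441.64

$20,441.64


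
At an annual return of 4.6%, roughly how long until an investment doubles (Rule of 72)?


Formula: Years ≈ 72 / r
Substituting: Years ≈ 72 / 4.6
Years ≈ 15.7

15.7 years


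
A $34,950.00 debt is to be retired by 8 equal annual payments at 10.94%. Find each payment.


Formula: PMT = PV * r / (1 - (1+r)^(-n))
Denominator: 1 - (1 + 0.1094)^(-8) = 0.564192
Numerator: $34,950.00 * 0.1094 = 3823.53
PMT = 3823.53 / 0.564192 = $6,777.00

$6,777.00


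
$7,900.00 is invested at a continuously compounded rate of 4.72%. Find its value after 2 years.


Formula: FV = P * e^(r*t)
Exponent: r*t = 0.0472 * 2 = 0.0944
e^(0.0944) = 1.098999
FV = $7,900.00 * 1.098999 = $8,682.09

$8,682.09


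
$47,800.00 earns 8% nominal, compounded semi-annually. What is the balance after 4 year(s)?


Formula: FV = P * (1 + r/m)^(m*t)
Period rate: r/m = 0.08 / 2 = 0.04
Total periods: m*t = 2 * 4 = 8
Growth factor: (1 + 0.04)^8 = 1.368569
FV = $47,800.00 * 1.368569 = $65,417.60

$65,417.60


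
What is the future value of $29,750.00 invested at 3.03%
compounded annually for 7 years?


Formula: FV = P * (1 + r)^n
Substituting: FV = $29,750.00 * (1 + 0.0303)^7
Growth factor: (1.0303)^7 = 1.232384
FV = $29,750.00 * 1.232384 = $36,663.41

$36,663.41


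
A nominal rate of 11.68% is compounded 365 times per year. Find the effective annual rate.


Formula: EAR = (1 + r/m)^m - 1
Period rate: r/m = 0.1168 / 365 = 0.00032
Compounding: (1 + 0.00032)^365 = 1.123874
EAR = 1.123874 - 1 = 0.123874

0.123874


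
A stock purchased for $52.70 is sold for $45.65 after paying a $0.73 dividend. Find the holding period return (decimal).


Formula: HPR = (P1 - P0 + D) / P0
Gain: $45.65 - $52.70 + $0.73 = -$6.32
HPR = -$6.32 / $52.70 = -0.1199

-0.1199


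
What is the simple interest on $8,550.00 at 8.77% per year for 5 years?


Formula: I = P * r * t
Substituting: I = $8,550.00 * 0.0877 * 5
Step: I = $8,550.00 * 0.4385
I = $3,749.18

$3,749.18


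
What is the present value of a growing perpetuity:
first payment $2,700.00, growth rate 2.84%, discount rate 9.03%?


Formula: PV = C / (r - g)
Spread: r - g = 0.0903 - 0.0284 = 0.0619
Substituting: PV = $2,700.00 / 0.0619
PV = $43,618.74

$43,618.74


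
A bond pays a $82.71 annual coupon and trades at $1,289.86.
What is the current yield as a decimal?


Formula: Current yield = annual coupon / price
Substituting: CY = $82.71 / $1,289.86
CY = 0.064123

0.064123


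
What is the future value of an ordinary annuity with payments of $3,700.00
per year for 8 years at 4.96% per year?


Formula: FV = PMT * ((1+r)^n - 1) / r
Growth factor: (1 + 0.0496)^8 = 1.472959
Numerator: 1.472959 - 1 = 0.472959
FV = $3,700.00 * 0.472959 / 0.0496 = $35,281.19

$35,281.19


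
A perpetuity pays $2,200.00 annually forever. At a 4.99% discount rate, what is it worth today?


Formula: PV = C / r
Substituting: PV = $2,200.00 / 0.0499
PV = $44,088.18

$44,088.18


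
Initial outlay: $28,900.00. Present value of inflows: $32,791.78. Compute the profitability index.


Formula: PI = PV(cash flows) / initial investment
Substituting: PI = $32,791.78 / $28,900.00
PI = 1.1347

1.1347


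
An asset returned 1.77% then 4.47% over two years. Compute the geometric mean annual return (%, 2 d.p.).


Formula: Geometric mean = ((1+r1)*(1+r2))^(1/2) - 1
Product: (1 + 0.0177) * (1 + 0.0447) = 1.0177 * 1.0447 = 1.063191
Square root: 1.063191^0.5 = 1.031112
Geometric mean = 1.031112 - 1 = 0.031112
As percentage: 3.11%

3.11%


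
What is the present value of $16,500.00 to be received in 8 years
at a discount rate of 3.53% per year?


Formula: PV = FV / (1 + r)^n
Substituting: PV = $16,500.00 / (1 + 0.0353)^8
Discount factor: (1.0353)^8 = 1.319866
PV = $16,500.00 / 1.319866 = $12,501.27

$12,501.27


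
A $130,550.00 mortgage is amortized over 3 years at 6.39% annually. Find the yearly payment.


Formula: PMT = PV * r / (1 - (1+r)^(-n))
Denominator: 1 - (1 + 0.0639)^(-3) = 0.16958
Numerator: $130,550.00 * 0.0639 = 8342.145
PMT = 8342.145 / 0.16958 = $49,192.85

$49,192.85


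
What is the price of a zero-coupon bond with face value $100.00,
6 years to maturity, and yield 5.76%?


Formula: Price = FV / (1 + r)^n
Substituting: Price = $100.00 / (1 + 0.0576)^6
Discount factor: (1.0576)^6 = 1.399357
Price = $100.00 / 1.399357 = $71.46

$71.46


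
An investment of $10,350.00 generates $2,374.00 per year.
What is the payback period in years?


Formula: Payback = investment / annual cash flow
Substituting: Payback = $10,350.00 / $2,374.00
Payback = 4.3597 years

4.3597 years


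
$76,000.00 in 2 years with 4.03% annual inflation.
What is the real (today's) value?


Formula: Real value = nominal / (1 + inflation)^years
Price level: (1 + 0.0403)^2 = 1.082224
Real value = $76,000.00 / 1.082224 = $70,225.75

$70,225.75


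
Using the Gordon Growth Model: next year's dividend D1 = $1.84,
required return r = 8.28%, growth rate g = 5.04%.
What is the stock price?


Formula: P = D1 / (r - g)
Spread: r - g = 0.0828 - 0.0504 = 0.0324
Substituting: P = $1.84 / 0.0324
P = $56.79

$56.79


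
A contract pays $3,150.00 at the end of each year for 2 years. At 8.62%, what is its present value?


Formula: PV = PMT * (1 - (1+r)^(-n)) / r
Discount factor: (1 + 0.0862)^(-2) = 0.847579
Bracket: 1 - 0.847579 = 0.152421
PV = $3,150.00 * 0.152421 / 0.0862 = $5,569.89

$5,569.89


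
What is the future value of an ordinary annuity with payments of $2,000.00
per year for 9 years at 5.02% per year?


Formula: FV = PMT * ((1+r)^n - 1) / r
Growth factor: (1 + 0.0502)^9 = 1.55399
Numerator: 1.55399 - 1 = 0.55399
FV = $2,000.00 * 0.55399 / 0.0502 = $22,071.30

$22,071.30


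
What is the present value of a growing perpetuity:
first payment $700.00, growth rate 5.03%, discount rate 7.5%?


Formula: PV = C / (r - g)
Spread: r - g = 0.075 - 0.0503 = 0.0247
Substituting: PV = $700.00 / 0.0247
PV = $28,340.08

$28,340.08


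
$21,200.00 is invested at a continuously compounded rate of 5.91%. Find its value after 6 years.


Formula: FV = P * e^(r*t)
Exponent: r*t = 0.0591 * 6 = 0.3546
e^(0.3546) = 1.42561
FV = $21,200.00 * 1.42561 = $30,222.94

$30,222.94


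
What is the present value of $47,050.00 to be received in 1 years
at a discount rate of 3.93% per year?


Formula: PV = FV / (1 + r)^n
Substituting: PV = $47,050.00 / (1 + 0.0393)^1
Discount factor: (1.0393)^1 = 1.0393
PV = $47,050.00 / 1.0393 = $45,270.86

$45,270.86
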